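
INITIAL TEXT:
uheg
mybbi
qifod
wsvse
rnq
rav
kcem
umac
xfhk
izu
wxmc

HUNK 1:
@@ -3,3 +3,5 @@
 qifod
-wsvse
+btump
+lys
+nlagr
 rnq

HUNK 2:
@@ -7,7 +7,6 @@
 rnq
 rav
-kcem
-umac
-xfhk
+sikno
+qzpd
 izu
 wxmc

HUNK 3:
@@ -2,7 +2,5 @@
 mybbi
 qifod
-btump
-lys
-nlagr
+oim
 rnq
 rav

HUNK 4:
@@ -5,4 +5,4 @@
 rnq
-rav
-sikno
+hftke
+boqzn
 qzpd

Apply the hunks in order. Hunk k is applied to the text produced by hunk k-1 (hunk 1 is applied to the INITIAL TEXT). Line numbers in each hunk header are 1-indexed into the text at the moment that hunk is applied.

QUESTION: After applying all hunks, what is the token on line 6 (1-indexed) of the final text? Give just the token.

Hunk 1: at line 3 remove [wsvse] add [btump,lys,nlagr] -> 13 lines: uheg mybbi qifod btump lys nlagr rnq rav kcem umac xfhk izu wxmc
Hunk 2: at line 7 remove [kcem,umac,xfhk] add [sikno,qzpd] -> 12 lines: uheg mybbi qifod btump lys nlagr rnq rav sikno qzpd izu wxmc
Hunk 3: at line 2 remove [btump,lys,nlagr] add [oim] -> 10 lines: uheg mybbi qifod oim rnq rav sikno qzpd izu wxmc
Hunk 4: at line 5 remove [rav,sikno] add [hftke,boqzn] -> 10 lines: uheg mybbi qifod oim rnq hftke boqzn qzpd izu wxmc
Final line 6: hftke

Answer: hftke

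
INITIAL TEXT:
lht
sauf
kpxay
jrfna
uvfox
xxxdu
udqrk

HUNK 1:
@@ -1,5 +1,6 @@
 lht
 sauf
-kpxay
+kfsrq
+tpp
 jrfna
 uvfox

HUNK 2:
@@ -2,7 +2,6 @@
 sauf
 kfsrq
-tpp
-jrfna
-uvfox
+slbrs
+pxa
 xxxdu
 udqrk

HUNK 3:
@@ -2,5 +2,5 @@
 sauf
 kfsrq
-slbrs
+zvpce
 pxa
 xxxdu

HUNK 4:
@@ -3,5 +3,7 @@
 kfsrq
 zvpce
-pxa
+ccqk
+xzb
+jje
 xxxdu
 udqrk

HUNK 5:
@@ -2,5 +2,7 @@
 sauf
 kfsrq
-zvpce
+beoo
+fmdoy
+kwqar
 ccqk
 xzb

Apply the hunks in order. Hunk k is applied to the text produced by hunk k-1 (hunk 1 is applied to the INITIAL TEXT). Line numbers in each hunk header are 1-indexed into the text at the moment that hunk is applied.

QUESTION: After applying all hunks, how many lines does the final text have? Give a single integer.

Answer: 11

Derivation:
Hunk 1: at line 1 remove [kpxay] add [kfsrq,tpp] -> 8 lines: lht sauf kfsrq tpp jrfna uvfox xxxdu udqrk
Hunk 2: at line 2 remove [tpp,jrfna,uvfox] add [slbrs,pxa] -> 7 lines: lht sauf kfsrq slbrs pxa xxxdu udqrk
Hunk 3: at line 2 remove [slbrs] add [zvpce] -> 7 lines: lht sauf kfsrq zvpce pxa xxxdu udqrk
Hunk 4: at line 3 remove [pxa] add [ccqk,xzb,jje] -> 9 lines: lht sauf kfsrq zvpce ccqk xzb jje xxxdu udqrk
Hunk 5: at line 2 remove [zvpce] add [beoo,fmdoy,kwqar] -> 11 lines: lht sauf kfsrq beoo fmdoy kwqar ccqk xzb jje xxxdu udqrk
Final line count: 11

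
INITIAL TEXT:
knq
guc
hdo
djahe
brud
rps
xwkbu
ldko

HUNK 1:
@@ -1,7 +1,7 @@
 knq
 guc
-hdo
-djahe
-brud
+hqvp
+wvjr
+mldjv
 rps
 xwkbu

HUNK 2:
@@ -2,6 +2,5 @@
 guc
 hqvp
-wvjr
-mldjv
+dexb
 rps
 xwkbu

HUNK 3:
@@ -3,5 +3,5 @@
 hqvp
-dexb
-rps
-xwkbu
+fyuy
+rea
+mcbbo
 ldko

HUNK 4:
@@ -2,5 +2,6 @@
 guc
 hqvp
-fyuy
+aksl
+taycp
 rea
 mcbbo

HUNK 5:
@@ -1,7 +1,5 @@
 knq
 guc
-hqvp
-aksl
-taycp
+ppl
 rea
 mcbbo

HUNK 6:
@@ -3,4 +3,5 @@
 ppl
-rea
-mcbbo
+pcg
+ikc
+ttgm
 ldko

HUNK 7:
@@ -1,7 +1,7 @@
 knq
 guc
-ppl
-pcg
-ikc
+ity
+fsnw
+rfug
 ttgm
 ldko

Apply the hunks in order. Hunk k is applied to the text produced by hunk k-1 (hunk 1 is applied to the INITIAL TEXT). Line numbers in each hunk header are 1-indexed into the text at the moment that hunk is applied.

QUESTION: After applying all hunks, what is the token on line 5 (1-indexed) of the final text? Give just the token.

Answer: rfug

Derivation:
Hunk 1: at line 1 remove [hdo,djahe,brud] add [hqvp,wvjr,mldjv] -> 8 lines: knq guc hqvp wvjr mldjv rps xwkbu ldko
Hunk 2: at line 2 remove [wvjr,mldjv] add [dexb] -> 7 lines: knq guc hqvp dexb rps xwkbu ldko
Hunk 3: at line 3 remove [dexb,rps,xwkbu] add [fyuy,rea,mcbbo] -> 7 lines: knq guc hqvp fyuy rea mcbbo ldko
Hunk 4: at line 2 remove [fyuy] add [aksl,taycp] -> 8 lines: knq guc hqvp aksl taycp rea mcbbo ldko
Hunk 5: at line 1 remove [hqvp,aksl,taycp] add [ppl] -> 6 lines: knq guc ppl rea mcbbo ldko
Hunk 6: at line 3 remove [rea,mcbbo] add [pcg,ikc,ttgm] -> 7 lines: knq guc ppl pcg ikc ttgm ldko
Hunk 7: at line 1 remove [ppl,pcg,ikc] add [ity,fsnw,rfug] -> 7 lines: knq guc ity fsnw rfug ttgm ldko
Final line 5: rfug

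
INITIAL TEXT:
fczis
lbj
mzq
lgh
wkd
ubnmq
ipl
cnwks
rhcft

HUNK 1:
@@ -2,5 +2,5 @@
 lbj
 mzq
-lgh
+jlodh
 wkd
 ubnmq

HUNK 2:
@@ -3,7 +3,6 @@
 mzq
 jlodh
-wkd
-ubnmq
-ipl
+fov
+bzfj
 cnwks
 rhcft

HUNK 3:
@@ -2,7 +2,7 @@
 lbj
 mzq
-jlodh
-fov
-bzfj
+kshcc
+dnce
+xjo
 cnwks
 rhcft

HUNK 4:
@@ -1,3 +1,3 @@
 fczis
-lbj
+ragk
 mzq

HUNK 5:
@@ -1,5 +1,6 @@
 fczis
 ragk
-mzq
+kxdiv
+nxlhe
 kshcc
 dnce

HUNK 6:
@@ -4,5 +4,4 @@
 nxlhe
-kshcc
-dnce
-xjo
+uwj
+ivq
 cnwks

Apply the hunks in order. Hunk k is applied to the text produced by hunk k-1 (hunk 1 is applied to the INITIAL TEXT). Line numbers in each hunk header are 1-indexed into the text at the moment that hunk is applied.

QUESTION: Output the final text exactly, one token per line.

Answer: fczis
ragk
kxdiv
nxlhe
uwj
ivq
cnwks
rhcft

Derivation:
Hunk 1: at line 2 remove [lgh] add [jlodh] -> 9 lines: fczis lbj mzq jlodh wkd ubnmq ipl cnwks rhcft
Hunk 2: at line 3 remove [wkd,ubnmq,ipl] add [fov,bzfj] -> 8 lines: fczis lbj mzq jlodh fov bzfj cnwks rhcft
Hunk 3: at line 2 remove [jlodh,fov,bzfj] add [kshcc,dnce,xjo] -> 8 lines: fczis lbj mzq kshcc dnce xjo cnwks rhcft
Hunk 4: at line 1 remove [lbj] add [ragk] -> 8 lines: fczis ragk mzq kshcc dnce xjo cnwks rhcft
Hunk 5: at line 1 remove [mzq] add [kxdiv,nxlhe] -> 9 lines: fczis ragk kxdiv nxlhe kshcc dnce xjo cnwks rhcft
Hunk 6: at line 4 remove [kshcc,dnce,xjo] add [uwj,ivq] -> 8 lines: fczis ragk kxdiv nxlhe uwj ivq cnwks rhcft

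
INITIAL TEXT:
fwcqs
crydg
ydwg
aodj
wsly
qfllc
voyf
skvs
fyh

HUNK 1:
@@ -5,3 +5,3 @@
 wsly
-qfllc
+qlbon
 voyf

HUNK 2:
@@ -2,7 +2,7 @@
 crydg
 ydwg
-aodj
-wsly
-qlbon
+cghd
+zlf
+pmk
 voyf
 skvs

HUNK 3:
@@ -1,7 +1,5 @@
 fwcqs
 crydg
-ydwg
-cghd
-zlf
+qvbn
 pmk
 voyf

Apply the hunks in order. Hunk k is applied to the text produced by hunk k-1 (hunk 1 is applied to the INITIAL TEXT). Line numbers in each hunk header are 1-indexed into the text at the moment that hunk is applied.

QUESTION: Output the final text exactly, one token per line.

Answer: fwcqs
crydg
qvbn
pmk
voyf
skvs
fyh

Derivation:
Hunk 1: at line 5 remove [qfllc] add [qlbon] -> 9 lines: fwcqs crydg ydwg aodj wsly qlbon voyf skvs fyh
Hunk 2: at line 2 remove [aodj,wsly,qlbon] add [cghd,zlf,pmk] -> 9 lines: fwcqs crydg ydwg cghd zlf pmk voyf skvs fyh
Hunk 3: at line 1 remove [ydwg,cghd,zlf] add [qvbn] -> 7 lines: fwcqs crydg qvbn pmk voyf skvs fyh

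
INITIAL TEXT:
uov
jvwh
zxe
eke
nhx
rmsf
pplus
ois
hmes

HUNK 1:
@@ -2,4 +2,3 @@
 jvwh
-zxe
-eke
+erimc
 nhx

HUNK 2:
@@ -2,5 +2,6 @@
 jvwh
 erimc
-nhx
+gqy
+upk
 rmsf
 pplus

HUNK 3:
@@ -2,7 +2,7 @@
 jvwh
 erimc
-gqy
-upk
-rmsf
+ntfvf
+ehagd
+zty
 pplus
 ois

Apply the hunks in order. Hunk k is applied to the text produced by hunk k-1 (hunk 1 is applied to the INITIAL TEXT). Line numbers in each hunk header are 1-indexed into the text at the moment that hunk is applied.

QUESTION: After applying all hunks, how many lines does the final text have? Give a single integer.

Hunk 1: at line 2 remove [zxe,eke] add [erimc] -> 8 lines: uov jvwh erimc nhx rmsf pplus ois hmes
Hunk 2: at line 2 remove [nhx] add [gqy,upk] -> 9 lines: uov jvwh erimc gqy upk rmsf pplus ois hmes
Hunk 3: at line 2 remove [gqy,upk,rmsf] add [ntfvf,ehagd,zty] -> 9 lines: uov jvwh erimc ntfvf ehagd zty pplus ois hmes
Final line count: 9

Answer: 9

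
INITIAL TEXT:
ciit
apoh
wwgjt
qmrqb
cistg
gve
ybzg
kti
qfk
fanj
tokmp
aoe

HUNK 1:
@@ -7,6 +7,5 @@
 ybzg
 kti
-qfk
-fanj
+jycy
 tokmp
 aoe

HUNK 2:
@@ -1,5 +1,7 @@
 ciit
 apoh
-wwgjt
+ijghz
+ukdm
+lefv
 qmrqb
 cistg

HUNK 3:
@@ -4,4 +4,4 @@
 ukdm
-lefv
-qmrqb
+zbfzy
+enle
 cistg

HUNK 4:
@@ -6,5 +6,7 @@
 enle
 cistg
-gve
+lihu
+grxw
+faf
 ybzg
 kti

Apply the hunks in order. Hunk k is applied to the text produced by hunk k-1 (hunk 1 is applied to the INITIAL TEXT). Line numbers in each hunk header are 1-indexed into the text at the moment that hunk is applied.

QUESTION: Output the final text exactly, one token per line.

Hunk 1: at line 7 remove [qfk,fanj] add [jycy] -> 11 lines: ciit apoh wwgjt qmrqb cistg gve ybzg kti jycy tokmp aoe
Hunk 2: at line 1 remove [wwgjt] add [ijghz,ukdm,lefv] -> 13 lines: ciit apoh ijghz ukdm lefv qmrqb cistg gve ybzg kti jycy tokmp aoe
Hunk 3: at line 4 remove [lefv,qmrqb] add [zbfzy,enle] -> 13 lines: ciit apoh ijghz ukdm zbfzy enle cistg gve ybzg kti jycy tokmp aoe
Hunk 4: at line 6 remove [gve] add [lihu,grxw,faf] -> 15 lines: ciit apoh ijghz ukdm zbfzy enle cistg lihu grxw faf ybzg kti jycy tokmp aoe

Answer: ciit
apoh
ijghz
ukdm
zbfzy
enle
cistg
lihu
grxw
faf
ybzg
kti
jycy
tokmp
aoe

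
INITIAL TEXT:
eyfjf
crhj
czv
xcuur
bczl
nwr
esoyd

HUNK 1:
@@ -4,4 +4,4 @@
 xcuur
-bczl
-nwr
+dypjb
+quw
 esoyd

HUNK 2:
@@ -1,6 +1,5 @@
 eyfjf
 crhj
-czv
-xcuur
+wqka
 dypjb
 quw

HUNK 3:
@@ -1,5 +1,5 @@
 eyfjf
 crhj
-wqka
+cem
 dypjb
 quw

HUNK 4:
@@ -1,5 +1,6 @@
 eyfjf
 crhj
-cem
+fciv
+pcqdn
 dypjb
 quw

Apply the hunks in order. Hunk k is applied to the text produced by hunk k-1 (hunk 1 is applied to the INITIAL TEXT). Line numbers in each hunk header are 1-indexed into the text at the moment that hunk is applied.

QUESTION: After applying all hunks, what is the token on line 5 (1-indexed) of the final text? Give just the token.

Hunk 1: at line 4 remove [bczl,nwr] add [dypjb,quw] -> 7 lines: eyfjf crhj czv xcuur dypjb quw esoyd
Hunk 2: at line 1 remove [czv,xcuur] add [wqka] -> 6 lines: eyfjf crhj wqka dypjb quw esoyd
Hunk 3: at line 1 remove [wqka] add [cem] -> 6 lines: eyfjf crhj cem dypjb quw esoyd
Hunk 4: at line 1 remove [cem] add [fciv,pcqdn] -> 7 lines: eyfjf crhj fciv pcqdn dypjb quw esoyd
Final line 5: dypjb

Answer: dypjb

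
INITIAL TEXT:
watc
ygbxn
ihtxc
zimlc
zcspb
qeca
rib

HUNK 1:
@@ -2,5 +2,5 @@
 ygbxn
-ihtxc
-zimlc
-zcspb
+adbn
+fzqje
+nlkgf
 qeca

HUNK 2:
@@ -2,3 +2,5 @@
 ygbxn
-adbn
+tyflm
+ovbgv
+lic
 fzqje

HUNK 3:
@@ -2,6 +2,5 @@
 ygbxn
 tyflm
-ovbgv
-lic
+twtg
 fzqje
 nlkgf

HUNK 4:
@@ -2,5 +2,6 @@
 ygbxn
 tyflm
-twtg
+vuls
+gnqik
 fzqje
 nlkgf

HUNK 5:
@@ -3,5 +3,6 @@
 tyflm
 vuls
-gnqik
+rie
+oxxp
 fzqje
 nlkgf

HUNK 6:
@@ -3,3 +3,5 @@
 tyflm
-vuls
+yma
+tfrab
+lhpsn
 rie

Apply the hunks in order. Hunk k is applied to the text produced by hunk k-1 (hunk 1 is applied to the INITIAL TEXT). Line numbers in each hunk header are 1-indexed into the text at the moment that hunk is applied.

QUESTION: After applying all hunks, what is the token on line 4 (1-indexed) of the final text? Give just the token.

Hunk 1: at line 2 remove [ihtxc,zimlc,zcspb] add [adbn,fzqje,nlkgf] -> 7 lines: watc ygbxn adbn fzqje nlkgf qeca rib
Hunk 2: at line 2 remove [adbn] add [tyflm,ovbgv,lic] -> 9 lines: watc ygbxn tyflm ovbgv lic fzqje nlkgf qeca rib
Hunk 3: at line 2 remove [ovbgv,lic] add [twtg] -> 8 lines: watc ygbxn tyflm twtg fzqje nlkgf qeca rib
Hunk 4: at line 2 remove [twtg] add [vuls,gnqik] -> 9 lines: watc ygbxn tyflm vuls gnqik fzqje nlkgf qeca rib
Hunk 5: at line 3 remove [gnqik] add [rie,oxxp] -> 10 lines: watc ygbxn tyflm vuls rie oxxp fzqje nlkgf qeca rib
Hunk 6: at line 3 remove [vuls] add [yma,tfrab,lhpsn] -> 12 lines: watc ygbxn tyflm yma tfrab lhpsn rie oxxp fzqje nlkgf qeca rib
Final line 4: yma

Answer: yma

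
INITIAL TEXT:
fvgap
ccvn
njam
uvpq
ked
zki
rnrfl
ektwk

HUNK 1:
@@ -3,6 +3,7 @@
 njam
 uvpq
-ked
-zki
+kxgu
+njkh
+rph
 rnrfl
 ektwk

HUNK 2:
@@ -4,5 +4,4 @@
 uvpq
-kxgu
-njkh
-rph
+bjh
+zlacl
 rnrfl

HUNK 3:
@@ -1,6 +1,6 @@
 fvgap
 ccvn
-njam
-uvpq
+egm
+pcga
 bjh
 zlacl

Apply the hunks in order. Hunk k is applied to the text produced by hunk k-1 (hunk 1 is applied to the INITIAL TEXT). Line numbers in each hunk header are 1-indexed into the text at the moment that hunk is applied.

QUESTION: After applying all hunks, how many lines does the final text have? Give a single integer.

Answer: 8

Derivation:
Hunk 1: at line 3 remove [ked,zki] add [kxgu,njkh,rph] -> 9 lines: fvgap ccvn njam uvpq kxgu njkh rph rnrfl ektwk
Hunk 2: at line 4 remove [kxgu,njkh,rph] add [bjh,zlacl] -> 8 lines: fvgap ccvn njam uvpq bjh zlacl rnrfl ektwk
Hunk 3: at line 1 remove [njam,uvpq] add [egm,pcga] -> 8 lines: fvgap ccvn egm pcga bjh zlacl rnrfl ektwk
Final line count: 8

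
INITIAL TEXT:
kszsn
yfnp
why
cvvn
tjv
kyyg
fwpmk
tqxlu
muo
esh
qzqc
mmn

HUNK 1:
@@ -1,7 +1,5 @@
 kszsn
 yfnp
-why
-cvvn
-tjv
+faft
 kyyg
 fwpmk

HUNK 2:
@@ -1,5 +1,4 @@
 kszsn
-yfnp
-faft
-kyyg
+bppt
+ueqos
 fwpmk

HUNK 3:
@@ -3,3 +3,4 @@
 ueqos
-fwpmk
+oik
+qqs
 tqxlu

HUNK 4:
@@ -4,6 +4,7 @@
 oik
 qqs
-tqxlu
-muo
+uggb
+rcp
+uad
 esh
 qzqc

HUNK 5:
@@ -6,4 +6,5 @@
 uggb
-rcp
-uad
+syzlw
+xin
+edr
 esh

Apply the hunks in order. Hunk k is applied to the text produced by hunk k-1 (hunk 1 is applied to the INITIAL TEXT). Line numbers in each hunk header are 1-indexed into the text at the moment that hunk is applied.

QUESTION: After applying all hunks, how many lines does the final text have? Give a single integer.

Hunk 1: at line 1 remove [why,cvvn,tjv] add [faft] -> 10 lines: kszsn yfnp faft kyyg fwpmk tqxlu muo esh qzqc mmn
Hunk 2: at line 1 remove [yfnp,faft,kyyg] add [bppt,ueqos] -> 9 lines: kszsn bppt ueqos fwpmk tqxlu muo esh qzqc mmn
Hunk 3: at line 3 remove [fwpmk] add [oik,qqs] -> 10 lines: kszsn bppt ueqos oik qqs tqxlu muo esh qzqc mmn
Hunk 4: at line 4 remove [tqxlu,muo] add [uggb,rcp,uad] -> 11 lines: kszsn bppt ueqos oik qqs uggb rcp uad esh qzqc mmn
Hunk 5: at line 6 remove [rcp,uad] add [syzlw,xin,edr] -> 12 lines: kszsn bppt ueqos oik qqs uggb syzlw xin edr esh qzqc mmn
Final line count: 12

Answer: 12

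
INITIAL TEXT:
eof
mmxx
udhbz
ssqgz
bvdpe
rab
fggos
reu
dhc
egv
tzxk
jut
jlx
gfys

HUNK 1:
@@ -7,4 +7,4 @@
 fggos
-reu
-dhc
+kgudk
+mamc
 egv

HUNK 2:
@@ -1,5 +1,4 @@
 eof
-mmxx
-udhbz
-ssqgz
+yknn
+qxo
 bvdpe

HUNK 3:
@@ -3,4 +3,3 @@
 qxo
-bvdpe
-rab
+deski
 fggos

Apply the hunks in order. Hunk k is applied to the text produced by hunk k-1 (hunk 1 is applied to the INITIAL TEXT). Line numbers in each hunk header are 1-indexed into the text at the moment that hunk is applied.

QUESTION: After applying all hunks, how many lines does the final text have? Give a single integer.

Answer: 12

Derivation:
Hunk 1: at line 7 remove [reu,dhc] add [kgudk,mamc] -> 14 lines: eof mmxx udhbz ssqgz bvdpe rab fggos kgudk mamc egv tzxk jut jlx gfys
Hunk 2: at line 1 remove [mmxx,udhbz,ssqgz] add [yknn,qxo] -> 13 lines: eof yknn qxo bvdpe rab fggos kgudk mamc egv tzxk jut jlx gfys
Hunk 3: at line 3 remove [bvdpe,rab] add [deski] -> 12 lines: eof yknn qxo deski fggos kgudk mamc egv tzxk jut jlx gfys
Final line count: 12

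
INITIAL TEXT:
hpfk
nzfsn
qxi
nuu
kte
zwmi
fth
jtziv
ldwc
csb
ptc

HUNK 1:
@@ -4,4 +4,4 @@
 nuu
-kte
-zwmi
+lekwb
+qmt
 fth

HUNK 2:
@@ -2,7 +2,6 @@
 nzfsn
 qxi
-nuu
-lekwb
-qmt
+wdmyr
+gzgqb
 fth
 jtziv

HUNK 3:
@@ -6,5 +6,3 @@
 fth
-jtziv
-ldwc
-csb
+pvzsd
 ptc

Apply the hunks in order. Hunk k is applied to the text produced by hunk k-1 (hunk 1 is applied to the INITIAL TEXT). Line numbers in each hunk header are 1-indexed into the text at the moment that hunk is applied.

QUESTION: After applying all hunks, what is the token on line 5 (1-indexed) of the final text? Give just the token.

Hunk 1: at line 4 remove [kte,zwmi] add [lekwb,qmt] -> 11 lines: hpfk nzfsn qxi nuu lekwb qmt fth jtziv ldwc csb ptc
Hunk 2: at line 2 remove [nuu,lekwb,qmt] add [wdmyr,gzgqb] -> 10 lines: hpfk nzfsn qxi wdmyr gzgqb fth jtziv ldwc csb ptc
Hunk 3: at line 6 remove [jtziv,ldwc,csb] add [pvzsd] -> 8 lines: hpfk nzfsn qxi wdmyr gzgqb fth pvzsd ptc
Final line 5: gzgqb

Answer: gzgqb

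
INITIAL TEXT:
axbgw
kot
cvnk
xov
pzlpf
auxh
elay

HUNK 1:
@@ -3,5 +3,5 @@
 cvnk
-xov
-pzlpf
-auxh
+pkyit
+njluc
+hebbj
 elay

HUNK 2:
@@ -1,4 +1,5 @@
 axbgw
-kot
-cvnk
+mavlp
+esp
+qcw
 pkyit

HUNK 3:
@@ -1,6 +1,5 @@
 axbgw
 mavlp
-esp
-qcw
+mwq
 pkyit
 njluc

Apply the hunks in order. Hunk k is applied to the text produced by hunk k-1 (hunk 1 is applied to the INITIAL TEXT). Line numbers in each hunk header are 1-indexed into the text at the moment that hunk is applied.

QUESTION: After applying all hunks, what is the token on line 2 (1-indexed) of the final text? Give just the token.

Answer: mavlp

Derivation:
Hunk 1: at line 3 remove [xov,pzlpf,auxh] add [pkyit,njluc,hebbj] -> 7 lines: axbgw kot cvnk pkyit njluc hebbj elay
Hunk 2: at line 1 remove [kot,cvnk] add [mavlp,esp,qcw] -> 8 lines: axbgw mavlp esp qcw pkyit njluc hebbj elay
Hunk 3: at line 1 remove [esp,qcw] add [mwq] -> 7 lines: axbgw mavlp mwq pkyit njluc hebbj elay
Final line 2: mavlp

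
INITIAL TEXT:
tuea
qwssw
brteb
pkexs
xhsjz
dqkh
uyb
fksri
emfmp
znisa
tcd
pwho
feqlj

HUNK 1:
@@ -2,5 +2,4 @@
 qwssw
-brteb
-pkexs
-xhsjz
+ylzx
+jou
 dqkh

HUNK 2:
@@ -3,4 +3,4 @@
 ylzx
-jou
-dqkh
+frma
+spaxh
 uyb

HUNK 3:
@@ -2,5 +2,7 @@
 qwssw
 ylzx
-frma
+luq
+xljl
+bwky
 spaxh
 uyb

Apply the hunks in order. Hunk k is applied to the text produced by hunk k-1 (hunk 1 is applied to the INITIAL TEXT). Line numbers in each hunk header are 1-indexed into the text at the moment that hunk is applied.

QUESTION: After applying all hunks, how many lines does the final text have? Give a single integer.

Hunk 1: at line 2 remove [brteb,pkexs,xhsjz] add [ylzx,jou] -> 12 lines: tuea qwssw ylzx jou dqkh uyb fksri emfmp znisa tcd pwho feqlj
Hunk 2: at line 3 remove [jou,dqkh] add [frma,spaxh] -> 12 lines: tuea qwssw ylzx frma spaxh uyb fksri emfmp znisa tcd pwho feqlj
Hunk 3: at line 2 remove [frma] add [luq,xljl,bwky] -> 14 lines: tuea qwssw ylzx luq xljl bwky spaxh uyb fksri emfmp znisa tcd pwho feqlj
Final line count: 14

Answer: 14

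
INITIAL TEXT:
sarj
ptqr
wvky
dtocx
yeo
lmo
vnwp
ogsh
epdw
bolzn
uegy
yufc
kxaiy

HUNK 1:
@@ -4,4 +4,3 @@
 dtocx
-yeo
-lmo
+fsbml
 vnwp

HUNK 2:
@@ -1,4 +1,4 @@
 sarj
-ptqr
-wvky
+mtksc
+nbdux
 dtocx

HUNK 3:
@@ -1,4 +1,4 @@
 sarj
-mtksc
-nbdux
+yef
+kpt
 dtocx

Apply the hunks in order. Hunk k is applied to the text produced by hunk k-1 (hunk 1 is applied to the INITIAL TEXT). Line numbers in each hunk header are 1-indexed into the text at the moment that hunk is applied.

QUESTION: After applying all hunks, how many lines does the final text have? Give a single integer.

Answer: 12

Derivation:
Hunk 1: at line 4 remove [yeo,lmo] add [fsbml] -> 12 lines: sarj ptqr wvky dtocx fsbml vnwp ogsh epdw bolzn uegy yufc kxaiy
Hunk 2: at line 1 remove [ptqr,wvky] add [mtksc,nbdux] -> 12 lines: sarj mtksc nbdux dtocx fsbml vnwp ogsh epdw bolzn uegy yufc kxaiy
Hunk 3: at line 1 remove [mtksc,nbdux] add [yef,kpt] -> 12 lines: sarj yef kpt dtocx fsbml vnwp ogsh epdw bolzn uegy yufc kxaiy
Final line count: 12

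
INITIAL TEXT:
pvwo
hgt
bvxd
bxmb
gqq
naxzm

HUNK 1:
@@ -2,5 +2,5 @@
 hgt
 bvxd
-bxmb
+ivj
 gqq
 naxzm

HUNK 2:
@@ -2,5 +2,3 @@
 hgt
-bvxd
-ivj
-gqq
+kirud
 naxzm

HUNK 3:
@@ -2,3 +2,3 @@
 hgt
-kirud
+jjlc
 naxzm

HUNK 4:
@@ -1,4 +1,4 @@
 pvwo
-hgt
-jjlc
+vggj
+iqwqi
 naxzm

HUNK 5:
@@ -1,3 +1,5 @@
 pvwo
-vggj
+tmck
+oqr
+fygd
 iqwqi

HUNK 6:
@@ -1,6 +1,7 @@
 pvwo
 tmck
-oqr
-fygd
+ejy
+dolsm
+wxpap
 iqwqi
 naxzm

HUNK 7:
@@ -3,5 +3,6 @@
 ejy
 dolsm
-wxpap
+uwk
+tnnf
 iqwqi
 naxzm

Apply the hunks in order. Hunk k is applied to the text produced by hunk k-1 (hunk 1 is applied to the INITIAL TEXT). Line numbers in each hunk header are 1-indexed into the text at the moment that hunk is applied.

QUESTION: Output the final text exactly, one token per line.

Answer: pvwo
tmck
ejy
dolsm
uwk
tnnf
iqwqi
naxzm

Derivation:
Hunk 1: at line 2 remove [bxmb] add [ivj] -> 6 lines: pvwo hgt bvxd ivj gqq naxzm
Hunk 2: at line 2 remove [bvxd,ivj,gqq] add [kirud] -> 4 lines: pvwo hgt kirud naxzm
Hunk 3: at line 2 remove [kirud] add [jjlc] -> 4 lines: pvwo hgt jjlc naxzm
Hunk 4: at line 1 remove [hgt,jjlc] add [vggj,iqwqi] -> 4 lines: pvwo vggj iqwqi naxzm
Hunk 5: at line 1 remove [vggj] add [tmck,oqr,fygd] -> 6 lines: pvwo tmck oqr fygd iqwqi naxzm
Hunk 6: at line 1 remove [oqr,fygd] add [ejy,dolsm,wxpap] -> 7 lines: pvwo tmck ejy dolsm wxpap iqwqi naxzm
Hunk 7: at line 3 remove [wxpap] add [uwk,tnnf] -> 8 lines: pvwo tmck ejy dolsm uwk tnnf iqwqi naxzm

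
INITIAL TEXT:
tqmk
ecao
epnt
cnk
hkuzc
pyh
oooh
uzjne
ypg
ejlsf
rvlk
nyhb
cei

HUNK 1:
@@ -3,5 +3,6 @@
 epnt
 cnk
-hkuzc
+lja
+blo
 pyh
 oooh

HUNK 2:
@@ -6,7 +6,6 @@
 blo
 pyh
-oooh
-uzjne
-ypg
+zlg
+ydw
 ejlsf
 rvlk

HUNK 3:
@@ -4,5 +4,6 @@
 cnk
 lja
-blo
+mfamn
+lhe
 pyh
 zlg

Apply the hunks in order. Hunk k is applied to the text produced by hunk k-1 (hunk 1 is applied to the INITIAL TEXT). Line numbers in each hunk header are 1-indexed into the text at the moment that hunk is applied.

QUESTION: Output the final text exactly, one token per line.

Hunk 1: at line 3 remove [hkuzc] add [lja,blo] -> 14 lines: tqmk ecao epnt cnk lja blo pyh oooh uzjne ypg ejlsf rvlk nyhb cei
Hunk 2: at line 6 remove [oooh,uzjne,ypg] add [zlg,ydw] -> 13 lines: tqmk ecao epnt cnk lja blo pyh zlg ydw ejlsf rvlk nyhb cei
Hunk 3: at line 4 remove [blo] add [mfamn,lhe] -> 14 lines: tqmk ecao epnt cnk lja mfamn lhe pyh zlg ydw ejlsf rvlk nyhb cei

Answer: tqmk
ecao
epnt
cnk
lja
mfamn
lhe
pyh
zlg
ydw
ejlsf
rvlk
nyhb
cei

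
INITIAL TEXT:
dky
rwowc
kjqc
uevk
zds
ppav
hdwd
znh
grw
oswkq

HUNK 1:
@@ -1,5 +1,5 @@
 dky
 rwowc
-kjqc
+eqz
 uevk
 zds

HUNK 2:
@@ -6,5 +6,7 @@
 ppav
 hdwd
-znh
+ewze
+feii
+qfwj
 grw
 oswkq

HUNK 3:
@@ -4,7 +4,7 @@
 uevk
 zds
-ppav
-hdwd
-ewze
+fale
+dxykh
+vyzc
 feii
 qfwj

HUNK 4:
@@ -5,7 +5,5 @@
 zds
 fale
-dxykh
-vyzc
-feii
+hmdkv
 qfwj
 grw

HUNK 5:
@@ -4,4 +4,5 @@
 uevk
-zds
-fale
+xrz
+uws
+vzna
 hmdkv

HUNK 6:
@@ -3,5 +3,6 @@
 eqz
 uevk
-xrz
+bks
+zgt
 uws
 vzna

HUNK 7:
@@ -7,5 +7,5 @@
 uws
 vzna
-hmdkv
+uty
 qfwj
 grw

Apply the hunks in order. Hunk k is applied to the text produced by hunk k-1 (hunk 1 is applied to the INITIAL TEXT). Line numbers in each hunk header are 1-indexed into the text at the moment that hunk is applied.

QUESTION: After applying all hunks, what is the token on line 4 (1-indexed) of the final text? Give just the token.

Hunk 1: at line 1 remove [kjqc] add [eqz] -> 10 lines: dky rwowc eqz uevk zds ppav hdwd znh grw oswkq
Hunk 2: at line 6 remove [znh] add [ewze,feii,qfwj] -> 12 lines: dky rwowc eqz uevk zds ppav hdwd ewze feii qfwj grw oswkq
Hunk 3: at line 4 remove [ppav,hdwd,ewze] add [fale,dxykh,vyzc] -> 12 lines: dky rwowc eqz uevk zds fale dxykh vyzc feii qfwj grw oswkq
Hunk 4: at line 5 remove [dxykh,vyzc,feii] add [hmdkv] -> 10 lines: dky rwowc eqz uevk zds fale hmdkv qfwj grw oswkq
Hunk 5: at line 4 remove [zds,fale] add [xrz,uws,vzna] -> 11 lines: dky rwowc eqz uevk xrz uws vzna hmdkv qfwj grw oswkq
Hunk 6: at line 3 remove [xrz] add [bks,zgt] -> 12 lines: dky rwowc eqz uevk bks zgt uws vzna hmdkv qfwj grw oswkq
Hunk 7: at line 7 remove [hmdkv] add [uty] -> 12 lines: dky rwowc eqz uevk bks zgt uws vzna uty qfwj grw oswkq
Final line 4: uevk

Answer: uevk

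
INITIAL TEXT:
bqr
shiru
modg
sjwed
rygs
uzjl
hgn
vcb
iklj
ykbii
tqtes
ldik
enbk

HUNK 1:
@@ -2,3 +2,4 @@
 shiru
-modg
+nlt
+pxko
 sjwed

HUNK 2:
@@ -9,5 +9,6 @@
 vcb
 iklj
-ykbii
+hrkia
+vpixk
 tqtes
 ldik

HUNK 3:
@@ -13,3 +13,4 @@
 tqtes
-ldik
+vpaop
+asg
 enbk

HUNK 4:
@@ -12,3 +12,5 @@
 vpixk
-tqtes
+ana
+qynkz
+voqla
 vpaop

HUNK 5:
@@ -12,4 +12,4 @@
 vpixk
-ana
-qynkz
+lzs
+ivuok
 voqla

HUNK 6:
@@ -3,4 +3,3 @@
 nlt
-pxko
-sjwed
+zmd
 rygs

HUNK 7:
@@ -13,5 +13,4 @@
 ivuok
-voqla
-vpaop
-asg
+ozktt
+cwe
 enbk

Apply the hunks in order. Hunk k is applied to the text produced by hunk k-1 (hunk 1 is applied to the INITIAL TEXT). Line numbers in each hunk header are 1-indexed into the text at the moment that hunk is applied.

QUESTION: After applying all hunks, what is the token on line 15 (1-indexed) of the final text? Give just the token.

Hunk 1: at line 2 remove [modg] add [nlt,pxko] -> 14 lines: bqr shiru nlt pxko sjwed rygs uzjl hgn vcb iklj ykbii tqtes ldik enbk
Hunk 2: at line 9 remove [ykbii] add [hrkia,vpixk] -> 15 lines: bqr shiru nlt pxko sjwed rygs uzjl hgn vcb iklj hrkia vpixk tqtes ldik enbk
Hunk 3: at line 13 remove [ldik] add [vpaop,asg] -> 16 lines: bqr shiru nlt pxko sjwed rygs uzjl hgn vcb iklj hrkia vpixk tqtes vpaop asg enbk
Hunk 4: at line 12 remove [tqtes] add [ana,qynkz,voqla] -> 18 lines: bqr shiru nlt pxko sjwed rygs uzjl hgn vcb iklj hrkia vpixk ana qynkz voqla vpaop asg enbk
Hunk 5: at line 12 remove [ana,qynkz] add [lzs,ivuok] -> 18 lines: bqr shiru nlt pxko sjwed rygs uzjl hgn vcb iklj hrkia vpixk lzs ivuok voqla vpaop asg enbk
Hunk 6: at line 3 remove [pxko,sjwed] add [zmd] -> 17 lines: bqr shiru nlt zmd rygs uzjl hgn vcb iklj hrkia vpixk lzs ivuok voqla vpaop asg enbk
Hunk 7: at line 13 remove [voqla,vpaop,asg] add [ozktt,cwe] -> 16 lines: bqr shiru nlt zmd rygs uzjl hgn vcb iklj hrkia vpixk lzs ivuok ozktt cwe enbk
Final line 15: cwe

Answer: cwe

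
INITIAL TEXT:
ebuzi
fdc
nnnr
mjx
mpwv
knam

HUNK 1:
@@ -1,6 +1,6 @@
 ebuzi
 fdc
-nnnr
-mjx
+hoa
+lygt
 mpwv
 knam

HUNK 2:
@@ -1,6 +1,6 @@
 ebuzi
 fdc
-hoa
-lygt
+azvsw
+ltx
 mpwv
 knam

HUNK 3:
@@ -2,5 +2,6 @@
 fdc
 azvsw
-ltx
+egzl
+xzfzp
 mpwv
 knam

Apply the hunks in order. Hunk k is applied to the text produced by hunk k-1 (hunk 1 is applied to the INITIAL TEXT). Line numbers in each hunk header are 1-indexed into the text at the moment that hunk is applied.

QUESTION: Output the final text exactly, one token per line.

Answer: ebuzi
fdc
azvsw
egzl
xzfzp
mpwv
knam

Derivation:
Hunk 1: at line 1 remove [nnnr,mjx] add [hoa,lygt] -> 6 lines: ebuzi fdc hoa lygt mpwv knam
Hunk 2: at line 1 remove [hoa,lygt] add [azvsw,ltx] -> 6 lines: ebuzi fdc azvsw ltx mpwv knam
Hunk 3: at line 2 remove [ltx] add [egzl,xzfzp] -> 7 lines: ebuzi fdc azvsw egzl xzfzp mpwv knam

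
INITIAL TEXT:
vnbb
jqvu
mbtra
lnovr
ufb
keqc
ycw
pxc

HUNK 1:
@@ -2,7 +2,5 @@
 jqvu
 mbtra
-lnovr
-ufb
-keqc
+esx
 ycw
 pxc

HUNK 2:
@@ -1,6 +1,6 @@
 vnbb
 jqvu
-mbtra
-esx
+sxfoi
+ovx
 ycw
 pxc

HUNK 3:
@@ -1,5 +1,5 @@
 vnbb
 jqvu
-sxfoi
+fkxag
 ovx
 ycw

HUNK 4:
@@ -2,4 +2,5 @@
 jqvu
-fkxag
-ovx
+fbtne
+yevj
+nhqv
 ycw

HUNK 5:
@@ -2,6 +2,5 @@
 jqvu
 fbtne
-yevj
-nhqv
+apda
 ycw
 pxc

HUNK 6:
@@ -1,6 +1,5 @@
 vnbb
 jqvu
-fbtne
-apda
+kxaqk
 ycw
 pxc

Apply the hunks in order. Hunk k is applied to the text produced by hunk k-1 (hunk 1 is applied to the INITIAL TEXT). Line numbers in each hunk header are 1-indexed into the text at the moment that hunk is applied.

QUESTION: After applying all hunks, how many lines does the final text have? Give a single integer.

Hunk 1: at line 2 remove [lnovr,ufb,keqc] add [esx] -> 6 lines: vnbb jqvu mbtra esx ycw pxc
Hunk 2: at line 1 remove [mbtra,esx] add [sxfoi,ovx] -> 6 lines: vnbb jqvu sxfoi ovx ycw pxc
Hunk 3: at line 1 remove [sxfoi] add [fkxag] -> 6 lines: vnbb jqvu fkxag ovx ycw pxc
Hunk 4: at line 2 remove [fkxag,ovx] add [fbtne,yevj,nhqv] -> 7 lines: vnbb jqvu fbtne yevj nhqv ycw pxc
Hunk 5: at line 2 remove [yevj,nhqv] add [apda] -> 6 lines: vnbb jqvu fbtne apda ycw pxc
Hunk 6: at line 1 remove [fbtne,apda] add [kxaqk] -> 5 lines: vnbb jqvu kxaqk ycw pxc
Final line count: 5

Answer: 5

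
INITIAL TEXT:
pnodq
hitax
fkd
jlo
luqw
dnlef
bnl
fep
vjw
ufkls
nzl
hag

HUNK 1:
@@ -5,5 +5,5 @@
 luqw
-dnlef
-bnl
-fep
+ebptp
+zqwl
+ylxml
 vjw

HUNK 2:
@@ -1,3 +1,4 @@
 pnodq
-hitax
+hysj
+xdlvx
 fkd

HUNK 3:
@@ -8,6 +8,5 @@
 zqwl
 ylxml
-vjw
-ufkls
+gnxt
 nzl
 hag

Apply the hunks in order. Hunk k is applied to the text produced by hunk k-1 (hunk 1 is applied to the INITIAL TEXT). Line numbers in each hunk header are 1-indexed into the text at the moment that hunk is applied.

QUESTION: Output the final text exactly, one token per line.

Hunk 1: at line 5 remove [dnlef,bnl,fep] add [ebptp,zqwl,ylxml] -> 12 lines: pnodq hitax fkd jlo luqw ebptp zqwl ylxml vjw ufkls nzl hag
Hunk 2: at line 1 remove [hitax] add [hysj,xdlvx] -> 13 lines: pnodq hysj xdlvx fkd jlo luqw ebptp zqwl ylxml vjw ufkls nzl hag
Hunk 3: at line 8 remove [vjw,ufkls] add [gnxt] -> 12 lines: pnodq hysj xdlvx fkd jlo luqw ebptp zqwl ylxml gnxt nzl hag

Answer: pnodq
hysj
xdlvx
fkd
jlo
luqw
ebptp
zqwl
ylxml
gnxt
nzl
hag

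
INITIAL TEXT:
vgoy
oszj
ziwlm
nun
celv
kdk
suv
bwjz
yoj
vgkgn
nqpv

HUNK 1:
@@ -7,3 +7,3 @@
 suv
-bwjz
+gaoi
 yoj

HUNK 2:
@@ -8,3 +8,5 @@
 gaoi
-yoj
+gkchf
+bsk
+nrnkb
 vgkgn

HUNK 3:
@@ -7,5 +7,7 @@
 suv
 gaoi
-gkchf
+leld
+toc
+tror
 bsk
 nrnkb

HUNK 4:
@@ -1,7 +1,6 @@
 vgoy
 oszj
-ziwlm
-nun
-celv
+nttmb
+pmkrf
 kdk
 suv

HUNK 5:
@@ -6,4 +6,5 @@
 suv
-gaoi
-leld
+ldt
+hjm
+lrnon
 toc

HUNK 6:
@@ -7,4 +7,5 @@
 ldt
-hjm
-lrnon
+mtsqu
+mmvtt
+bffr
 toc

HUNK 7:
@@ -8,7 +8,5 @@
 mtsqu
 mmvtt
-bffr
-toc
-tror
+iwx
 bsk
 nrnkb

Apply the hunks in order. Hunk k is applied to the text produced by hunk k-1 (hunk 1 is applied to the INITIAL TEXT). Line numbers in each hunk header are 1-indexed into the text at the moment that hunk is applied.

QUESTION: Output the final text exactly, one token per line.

Hunk 1: at line 7 remove [bwjz] add [gaoi] -> 11 lines: vgoy oszj ziwlm nun celv kdk suv gaoi yoj vgkgn nqpv
Hunk 2: at line 8 remove [yoj] add [gkchf,bsk,nrnkb] -> 13 lines: vgoy oszj ziwlm nun celv kdk suv gaoi gkchf bsk nrnkb vgkgn nqpv
Hunk 3: at line 7 remove [gkchf] add [leld,toc,tror] -> 15 lines: vgoy oszj ziwlm nun celv kdk suv gaoi leld toc tror bsk nrnkb vgkgn nqpv
Hunk 4: at line 1 remove [ziwlm,nun,celv] add [nttmb,pmkrf] -> 14 lines: vgoy oszj nttmb pmkrf kdk suv gaoi leld toc tror bsk nrnkb vgkgn nqpv
Hunk 5: at line 6 remove [gaoi,leld] add [ldt,hjm,lrnon] -> 15 lines: vgoy oszj nttmb pmkrf kdk suv ldt hjm lrnon toc tror bsk nrnkb vgkgn nqpv
Hunk 6: at line 7 remove [hjm,lrnon] add [mtsqu,mmvtt,bffr] -> 16 lines: vgoy oszj nttmb pmkrf kdk suv ldt mtsqu mmvtt bffr toc tror bsk nrnkb vgkgn nqpv
Hunk 7: at line 8 remove [bffr,toc,tror] add [iwx] -> 14 lines: vgoy oszj nttmb pmkrf kdk suv ldt mtsqu mmvtt iwx bsk nrnkb vgkgn nqpv

Answer: vgoy
oszj
nttmb
pmkrf
kdk
suv
ldt
mtsqu
mmvtt
iwx
bsk
nrnkb
vgkgn
nqpv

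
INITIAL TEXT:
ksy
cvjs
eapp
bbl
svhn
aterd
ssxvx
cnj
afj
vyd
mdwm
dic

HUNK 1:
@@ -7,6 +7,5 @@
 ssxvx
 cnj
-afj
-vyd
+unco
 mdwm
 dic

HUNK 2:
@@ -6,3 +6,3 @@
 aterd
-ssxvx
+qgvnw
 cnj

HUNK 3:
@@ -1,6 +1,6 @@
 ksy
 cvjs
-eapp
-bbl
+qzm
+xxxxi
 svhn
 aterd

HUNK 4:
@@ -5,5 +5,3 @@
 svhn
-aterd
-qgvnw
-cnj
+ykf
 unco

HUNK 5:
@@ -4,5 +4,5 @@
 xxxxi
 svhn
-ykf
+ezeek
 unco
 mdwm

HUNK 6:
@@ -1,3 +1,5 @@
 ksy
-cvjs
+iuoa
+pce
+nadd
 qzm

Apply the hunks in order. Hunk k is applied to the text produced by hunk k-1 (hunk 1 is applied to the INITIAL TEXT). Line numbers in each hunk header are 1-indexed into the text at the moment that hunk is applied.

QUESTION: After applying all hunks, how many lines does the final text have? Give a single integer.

Answer: 11

Derivation:
Hunk 1: at line 7 remove [afj,vyd] add [unco] -> 11 lines: ksy cvjs eapp bbl svhn aterd ssxvx cnj unco mdwm dic
Hunk 2: at line 6 remove [ssxvx] add [qgvnw] -> 11 lines: ksy cvjs eapp bbl svhn aterd qgvnw cnj unco mdwm dic
Hunk 3: at line 1 remove [eapp,bbl] add [qzm,xxxxi] -> 11 lines: ksy cvjs qzm xxxxi svhn aterd qgvnw cnj unco mdwm dic
Hunk 4: at line 5 remove [aterd,qgvnw,cnj] add [ykf] -> 9 lines: ksy cvjs qzm xxxxi svhn ykf unco mdwm dic
Hunk 5: at line 4 remove [ykf] add [ezeek] -> 9 lines: ksy cvjs qzm xxxxi svhn ezeek unco mdwm dic
Hunk 6: at line 1 remove [cvjs] add [iuoa,pce,nadd] -> 11 lines: ksy iuoa pce nadd qzm xxxxi svhn ezeek unco mdwm dic
Final line count: 11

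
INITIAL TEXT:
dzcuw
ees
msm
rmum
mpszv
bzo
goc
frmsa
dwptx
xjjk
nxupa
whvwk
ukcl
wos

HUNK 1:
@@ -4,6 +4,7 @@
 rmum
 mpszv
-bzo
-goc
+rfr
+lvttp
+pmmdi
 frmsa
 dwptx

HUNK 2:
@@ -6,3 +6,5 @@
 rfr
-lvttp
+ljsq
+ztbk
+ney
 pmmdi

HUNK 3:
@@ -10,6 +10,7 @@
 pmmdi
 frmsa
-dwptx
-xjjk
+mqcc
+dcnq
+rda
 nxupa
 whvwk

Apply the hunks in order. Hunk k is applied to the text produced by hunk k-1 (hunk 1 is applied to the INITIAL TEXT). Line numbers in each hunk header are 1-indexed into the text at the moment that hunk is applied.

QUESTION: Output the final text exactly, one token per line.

Answer: dzcuw
ees
msm
rmum
mpszv
rfr
ljsq
ztbk
ney
pmmdi
frmsa
mqcc
dcnq
rda
nxupa
whvwk
ukcl
wos

Derivation:
Hunk 1: at line 4 remove [bzo,goc] add [rfr,lvttp,pmmdi] -> 15 lines: dzcuw ees msm rmum mpszv rfr lvttp pmmdi frmsa dwptx xjjk nxupa whvwk ukcl wos
Hunk 2: at line 6 remove [lvttp] add [ljsq,ztbk,ney] -> 17 lines: dzcuw ees msm rmum mpszv rfr ljsq ztbk ney pmmdi frmsa dwptx xjjk nxupa whvwk ukcl wos
Hunk 3: at line 10 remove [dwptx,xjjk] add [mqcc,dcnq,rda] -> 18 lines: dzcuw ees msm rmum mpszv rfr ljsq ztbk ney pmmdi frmsa mqcc dcnq rda nxupa whvwk ukcl wos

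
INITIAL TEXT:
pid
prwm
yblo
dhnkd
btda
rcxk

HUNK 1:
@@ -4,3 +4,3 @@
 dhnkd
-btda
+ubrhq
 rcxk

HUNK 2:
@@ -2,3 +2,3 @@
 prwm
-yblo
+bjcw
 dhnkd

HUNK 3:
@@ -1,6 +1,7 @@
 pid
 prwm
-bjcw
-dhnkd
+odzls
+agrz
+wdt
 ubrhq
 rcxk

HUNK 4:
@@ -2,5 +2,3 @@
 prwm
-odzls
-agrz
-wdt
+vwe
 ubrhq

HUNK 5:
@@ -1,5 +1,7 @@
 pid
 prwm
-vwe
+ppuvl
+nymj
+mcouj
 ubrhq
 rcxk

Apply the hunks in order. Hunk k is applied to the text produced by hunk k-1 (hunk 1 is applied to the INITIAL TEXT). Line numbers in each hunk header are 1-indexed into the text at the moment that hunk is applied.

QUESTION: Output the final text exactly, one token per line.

Hunk 1: at line 4 remove [btda] add [ubrhq] -> 6 lines: pid prwm yblo dhnkd ubrhq rcxk
Hunk 2: at line 2 remove [yblo] add [bjcw] -> 6 lines: pid prwm bjcw dhnkd ubrhq rcxk
Hunk 3: at line 1 remove [bjcw,dhnkd] add [odzls,agrz,wdt] -> 7 lines: pid prwm odzls agrz wdt ubrhq rcxk
Hunk 4: at line 2 remove [odzls,agrz,wdt] add [vwe] -> 5 lines: pid prwm vwe ubrhq rcxk
Hunk 5: at line 1 remove [vwe] add [ppuvl,nymj,mcouj] -> 7 lines: pid prwm ppuvl nymj mcouj ubrhq rcxk

Answer: pid
prwm
ppuvl
nymj
mcouj
ubrhq
rcxk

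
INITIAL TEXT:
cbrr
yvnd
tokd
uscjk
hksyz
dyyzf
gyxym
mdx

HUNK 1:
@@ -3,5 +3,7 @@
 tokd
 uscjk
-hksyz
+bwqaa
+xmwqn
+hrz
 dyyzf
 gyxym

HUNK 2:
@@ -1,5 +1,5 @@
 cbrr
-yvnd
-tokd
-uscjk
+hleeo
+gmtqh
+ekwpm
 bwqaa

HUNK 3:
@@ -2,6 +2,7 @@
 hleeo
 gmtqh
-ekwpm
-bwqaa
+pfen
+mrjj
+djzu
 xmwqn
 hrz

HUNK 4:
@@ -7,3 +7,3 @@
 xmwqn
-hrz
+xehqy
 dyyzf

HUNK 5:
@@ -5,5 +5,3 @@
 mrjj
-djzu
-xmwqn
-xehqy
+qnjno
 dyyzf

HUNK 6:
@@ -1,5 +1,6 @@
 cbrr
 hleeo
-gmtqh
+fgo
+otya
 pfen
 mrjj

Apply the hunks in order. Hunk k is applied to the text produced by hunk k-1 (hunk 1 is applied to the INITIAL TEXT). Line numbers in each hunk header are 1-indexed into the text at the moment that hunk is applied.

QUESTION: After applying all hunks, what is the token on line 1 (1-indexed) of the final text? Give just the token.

Answer: cbrr

Derivation:
Hunk 1: at line 3 remove [hksyz] add [bwqaa,xmwqn,hrz] -> 10 lines: cbrr yvnd tokd uscjk bwqaa xmwqn hrz dyyzf gyxym mdx
Hunk 2: at line 1 remove [yvnd,tokd,uscjk] add [hleeo,gmtqh,ekwpm] -> 10 lines: cbrr hleeo gmtqh ekwpm bwqaa xmwqn hrz dyyzf gyxym mdx
Hunk 3: at line 2 remove [ekwpm,bwqaa] add [pfen,mrjj,djzu] -> 11 lines: cbrr hleeo gmtqh pfen mrjj djzu xmwqn hrz dyyzf gyxym mdx
Hunk 4: at line 7 remove [hrz] add [xehqy] -> 11 lines: cbrr hleeo gmtqh pfen mrjj djzu xmwqn xehqy dyyzf gyxym mdx
Hunk 5: at line 5 remove [djzu,xmwqn,xehqy] add [qnjno] -> 9 lines: cbrr hleeo gmtqh pfen mrjj qnjno dyyzf gyxym mdx
Hunk 6: at line 1 remove [gmtqh] add [fgo,otya] -> 10 lines: cbrr hleeo fgo otya pfen mrjj qnjno dyyzf gyxym mdx
Final line 1: cbrr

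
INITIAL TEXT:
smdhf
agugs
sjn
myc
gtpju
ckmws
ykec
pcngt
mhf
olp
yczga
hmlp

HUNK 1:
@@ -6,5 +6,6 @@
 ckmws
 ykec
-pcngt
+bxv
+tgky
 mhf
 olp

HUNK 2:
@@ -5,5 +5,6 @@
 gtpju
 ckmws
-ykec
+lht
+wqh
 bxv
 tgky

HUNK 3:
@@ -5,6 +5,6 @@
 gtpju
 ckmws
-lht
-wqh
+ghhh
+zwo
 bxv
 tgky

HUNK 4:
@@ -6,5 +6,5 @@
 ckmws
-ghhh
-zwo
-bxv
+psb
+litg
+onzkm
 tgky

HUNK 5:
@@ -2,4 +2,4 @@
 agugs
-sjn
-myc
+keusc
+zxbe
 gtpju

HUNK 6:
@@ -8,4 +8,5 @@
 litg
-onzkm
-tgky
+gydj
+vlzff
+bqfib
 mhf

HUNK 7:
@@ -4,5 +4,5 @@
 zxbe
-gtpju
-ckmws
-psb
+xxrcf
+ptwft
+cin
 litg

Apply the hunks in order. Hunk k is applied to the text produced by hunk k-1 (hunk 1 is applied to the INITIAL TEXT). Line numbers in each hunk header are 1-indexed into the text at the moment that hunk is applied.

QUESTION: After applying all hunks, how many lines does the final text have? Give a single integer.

Answer: 15

Derivation:
Hunk 1: at line 6 remove [pcngt] add [bxv,tgky] -> 13 lines: smdhf agugs sjn myc gtpju ckmws ykec bxv tgky mhf olp yczga hmlp
Hunk 2: at line 5 remove [ykec] add [lht,wqh] -> 14 lines: smdhf agugs sjn myc gtpju ckmws lht wqh bxv tgky mhf olp yczga hmlp
Hunk 3: at line 5 remove [lht,wqh] add [ghhh,zwo] -> 14 lines: smdhf agugs sjn myc gtpju ckmws ghhh zwo bxv tgky mhf olp yczga hmlp
Hunk 4: at line 6 remove [ghhh,zwo,bxv] add [psb,litg,onzkm] -> 14 lines: smdhf agugs sjn myc gtpju ckmws psb litg onzkm tgky mhf olp yczga hmlp
Hunk 5: at line 2 remove [sjn,myc] add [keusc,zxbe] -> 14 lines: smdhf agugs keusc zxbe gtpju ckmws psb litg onzkm tgky mhf olp yczga hmlp
Hunk 6: at line 8 remove [onzkm,tgky] add [gydj,vlzff,bqfib] -> 15 lines: smdhf agugs keusc zxbe gtpju ckmws psb litg gydj vlzff bqfib mhf olp yczga hmlp
Hunk 7: at line 4 remove [gtpju,ckmws,psb] add [xxrcf,ptwft,cin] -> 15 lines: smdhf agugs keusc zxbe xxrcf ptwft cin litg gydj vlzff bqfib mhf olp yczga hmlp
Final line count: 15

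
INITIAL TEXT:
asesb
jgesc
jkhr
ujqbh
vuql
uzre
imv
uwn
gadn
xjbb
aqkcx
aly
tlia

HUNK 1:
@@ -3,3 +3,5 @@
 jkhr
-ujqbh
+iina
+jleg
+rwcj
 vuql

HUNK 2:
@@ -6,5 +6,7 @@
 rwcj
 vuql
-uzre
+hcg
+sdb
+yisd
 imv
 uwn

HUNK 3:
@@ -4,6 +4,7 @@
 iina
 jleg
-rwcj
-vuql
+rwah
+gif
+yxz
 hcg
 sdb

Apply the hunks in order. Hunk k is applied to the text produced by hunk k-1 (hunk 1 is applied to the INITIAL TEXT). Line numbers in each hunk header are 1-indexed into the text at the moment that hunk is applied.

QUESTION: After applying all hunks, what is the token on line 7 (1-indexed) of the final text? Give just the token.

Hunk 1: at line 3 remove [ujqbh] add [iina,jleg,rwcj] -> 15 lines: asesb jgesc jkhr iina jleg rwcj vuql uzre imv uwn gadn xjbb aqkcx aly tlia
Hunk 2: at line 6 remove [uzre] add [hcg,sdb,yisd] -> 17 lines: asesb jgesc jkhr iina jleg rwcj vuql hcg sdb yisd imv uwn gadn xjbb aqkcx aly tlia
Hunk 3: at line 4 remove [rwcj,vuql] add [rwah,gif,yxz] -> 18 lines: asesb jgesc jkhr iina jleg rwah gif yxz hcg sdb yisd imv uwn gadn xjbb aqkcx aly tlia
Final line 7: gif

Answer: gif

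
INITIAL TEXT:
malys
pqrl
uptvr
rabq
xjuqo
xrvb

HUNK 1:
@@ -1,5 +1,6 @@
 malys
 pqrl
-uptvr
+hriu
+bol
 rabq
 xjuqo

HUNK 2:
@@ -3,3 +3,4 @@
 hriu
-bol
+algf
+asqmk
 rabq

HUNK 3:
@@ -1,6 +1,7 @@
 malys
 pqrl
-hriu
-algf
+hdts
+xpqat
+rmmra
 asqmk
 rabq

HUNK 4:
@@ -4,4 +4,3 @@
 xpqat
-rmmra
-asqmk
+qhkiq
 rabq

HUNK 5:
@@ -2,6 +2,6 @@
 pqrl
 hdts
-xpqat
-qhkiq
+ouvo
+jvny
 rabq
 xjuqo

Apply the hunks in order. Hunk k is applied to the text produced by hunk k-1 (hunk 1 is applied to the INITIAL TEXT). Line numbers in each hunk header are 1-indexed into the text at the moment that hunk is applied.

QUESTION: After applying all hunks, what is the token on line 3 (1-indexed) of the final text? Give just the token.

Hunk 1: at line 1 remove [uptvr] add [hriu,bol] -> 7 lines: malys pqrl hriu bol rabq xjuqo xrvb
Hunk 2: at line 3 remove [bol] add [algf,asqmk] -> 8 lines: malys pqrl hriu algf asqmk rabq xjuqo xrvb
Hunk 3: at line 1 remove [hriu,algf] add [hdts,xpqat,rmmra] -> 9 lines: malys pqrl hdts xpqat rmmra asqmk rabq xjuqo xrvb
Hunk 4: at line 4 remove [rmmra,asqmk] add [qhkiq] -> 8 lines: malys pqrl hdts xpqat qhkiq rabq xjuqo xrvb
Hunk 5: at line 2 remove [xpqat,qhkiq] add [ouvo,jvny] -> 8 lines: malys pqrl hdts ouvo jvny rabq xjuqo xrvb
Final line 3: hdts

Answer: hdts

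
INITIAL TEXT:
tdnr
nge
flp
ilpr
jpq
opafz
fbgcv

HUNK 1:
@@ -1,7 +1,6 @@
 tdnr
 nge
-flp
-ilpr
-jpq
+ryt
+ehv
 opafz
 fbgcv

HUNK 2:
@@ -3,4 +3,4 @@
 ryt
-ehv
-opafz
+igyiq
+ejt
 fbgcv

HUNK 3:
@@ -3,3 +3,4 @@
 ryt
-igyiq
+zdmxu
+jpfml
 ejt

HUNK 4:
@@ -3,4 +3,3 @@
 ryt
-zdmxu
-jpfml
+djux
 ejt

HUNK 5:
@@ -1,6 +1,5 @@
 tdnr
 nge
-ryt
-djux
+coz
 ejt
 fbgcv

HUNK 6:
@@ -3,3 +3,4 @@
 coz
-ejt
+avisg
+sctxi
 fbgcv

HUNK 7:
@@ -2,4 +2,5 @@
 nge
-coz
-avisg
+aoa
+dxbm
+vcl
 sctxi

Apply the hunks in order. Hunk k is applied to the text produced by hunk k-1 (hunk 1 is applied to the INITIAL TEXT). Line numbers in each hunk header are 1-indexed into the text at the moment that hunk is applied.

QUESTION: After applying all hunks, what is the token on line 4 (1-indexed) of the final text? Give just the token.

Hunk 1: at line 1 remove [flp,ilpr,jpq] add [ryt,ehv] -> 6 lines: tdnr nge ryt ehv opafz fbgcv
Hunk 2: at line 3 remove [ehv,opafz] add [igyiq,ejt] -> 6 lines: tdnr nge ryt igyiq ejt fbgcv
Hunk 3: at line 3 remove [igyiq] add [zdmxu,jpfml] -> 7 lines: tdnr nge ryt zdmxu jpfml ejt fbgcv
Hunk 4: at line 3 remove [zdmxu,jpfml] add [djux] -> 6 lines: tdnr nge ryt djux ejt fbgcv
Hunk 5: at line 1 remove [ryt,djux] add [coz] -> 5 lines: tdnr nge coz ejt fbgcv
Hunk 6: at line 3 remove [ejt] add [avisg,sctxi] -> 6 lines: tdnr nge coz avisg sctxi fbgcv
Hunk 7: at line 2 remove [coz,avisg] add [aoa,dxbm,vcl] -> 7 lines: tdnr nge aoa dxbm vcl sctxi fbgcv
Final line 4: dxbm

Answer: dxbm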